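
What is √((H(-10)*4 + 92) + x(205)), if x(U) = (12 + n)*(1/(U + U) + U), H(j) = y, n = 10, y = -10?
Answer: √191720305/205 ≈ 67.543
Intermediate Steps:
H(j) = -10
x(U) = 11/U + 22*U (x(U) = (12 + 10)*(1/(U + U) + U) = 22*(1/(2*U) + U) = 22*(U + 1/(2*U)) = 11/U + 22*U)
√((H(-10)*4 + 92) + x(205)) = √((-10*4 + 92) + (11/205 + 22*205)) = √((-40 + 92) + (11*(1/205) + 4510)) = √(52 + (11/205 + 4510)) = √(52 + 924561/205) = √(935221/205) = √191720305/205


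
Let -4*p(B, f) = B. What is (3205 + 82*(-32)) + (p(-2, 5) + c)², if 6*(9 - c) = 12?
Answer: 2549/4 ≈ 637.25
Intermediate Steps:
c = 7 (c = 9 - ⅙*12 = 9 - 2 = 7)
p(B, f) = -B/4
(3205 + 82*(-32)) + (p(-2, 5) + c)² = (3205 + 82*(-32)) + (-¼*(-2) + 7)² = (3205 - 2624) + (½ + 7)² = 581 + (15/2)² = 581 + 225/4 = 2549/4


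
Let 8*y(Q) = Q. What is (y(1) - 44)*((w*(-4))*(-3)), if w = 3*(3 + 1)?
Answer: -6318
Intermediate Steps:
y(Q) = Q/8
w = 12 (w = 3*4 = 12)
(y(1) - 44)*((w*(-4))*(-3)) = ((⅛)*1 - 44)*((12*(-4))*(-3)) = (⅛ - 44)*(-48*(-3)) = -351/8*144 = -6318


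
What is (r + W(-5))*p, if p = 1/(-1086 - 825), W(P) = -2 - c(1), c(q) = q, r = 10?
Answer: -1/273 ≈ -0.0036630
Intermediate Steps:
W(P) = -3 (W(P) = -2 - 1*1 = -2 - 1 = -3)
p = -1/1911 (p = 1/(-1911) = -1/1911 ≈ -0.00052329)
(r + W(-5))*p = (10 - 3)*(-1/1911) = 7*(-1/1911) = -1/273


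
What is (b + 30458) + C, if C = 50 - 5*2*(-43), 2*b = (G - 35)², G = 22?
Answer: 62045/2 ≈ 31023.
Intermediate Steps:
b = 169/2 (b = (22 - 35)²/2 = (½)*(-13)² = (½)*169 = 169/2 ≈ 84.500)
C = 480 (C = 50 - 10*(-43) = 50 + 430 = 480)
(b + 30458) + C = (169/2 + 30458) + 480 = 61085/2 + 480 = 62045/2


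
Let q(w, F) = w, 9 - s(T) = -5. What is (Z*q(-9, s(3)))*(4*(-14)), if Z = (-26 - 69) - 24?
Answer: -59976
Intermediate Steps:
s(T) = 14 (s(T) = 9 - 1*(-5) = 9 + 5 = 14)
Z = -119 (Z = -95 - 24 = -119)
(Z*q(-9, s(3)))*(4*(-14)) = (-119*(-9))*(4*(-14)) = 1071*(-56) = -59976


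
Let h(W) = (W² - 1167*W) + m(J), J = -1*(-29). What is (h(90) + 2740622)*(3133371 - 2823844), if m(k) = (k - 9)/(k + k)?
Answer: 23730530652106/29 ≈ 8.1829e+11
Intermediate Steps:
J = 29
m(k) = (-9 + k)/(2*k) (m(k) = (-9 + k)/((2*k)) = (-9 + k)*(1/(2*k)) = (-9 + k)/(2*k))
h(W) = 10/29 + W² - 1167*W (h(W) = (W² - 1167*W) + (½)*(-9 + 29)/29 = (W² - 1167*W) + (½)*(1/29)*20 = (W² - 1167*W) + 10/29 = 10/29 + W² - 1167*W)
(h(90) + 2740622)*(3133371 - 2823844) = ((10/29 + 90² - 1167*90) + 2740622)*(3133371 - 2823844) = ((10/29 + 8100 - 105030) + 2740622)*309527 = (-2810960/29 + 2740622)*309527 = (76667078/29)*309527 = 23730530652106/29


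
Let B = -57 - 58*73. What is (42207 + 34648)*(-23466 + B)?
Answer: -2133264235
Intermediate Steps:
B = -4291 (B = -57 - 4234 = -4291)
(42207 + 34648)*(-23466 + B) = (42207 + 34648)*(-23466 - 4291) = 76855*(-27757) = -2133264235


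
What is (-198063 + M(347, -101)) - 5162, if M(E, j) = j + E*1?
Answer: -202979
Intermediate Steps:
M(E, j) = E + j (M(E, j) = j + E = E + j)
(-198063 + M(347, -101)) - 5162 = (-198063 + (347 - 101)) - 5162 = (-198063 + 246) - 5162 = -197817 - 5162 = -202979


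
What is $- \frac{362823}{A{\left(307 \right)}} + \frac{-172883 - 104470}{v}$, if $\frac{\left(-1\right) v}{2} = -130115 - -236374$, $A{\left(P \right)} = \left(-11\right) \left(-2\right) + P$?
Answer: $- \frac{77015169177}{69918422} \approx -1101.5$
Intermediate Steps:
$A{\left(P \right)} = 22 + P$
$v = -212518$ ($v = - 2 \left(-130115 - -236374\right) = - 2 \left(-130115 + 236374\right) = \left(-2\right) 106259 = -212518$)
$- \frac{362823}{A{\left(307 \right)}} + \frac{-172883 - 104470}{v} = - \frac{362823}{22 + 307} + \frac{-172883 - 104470}{-212518} = - \frac{362823}{329} + \left(-172883 - 104470\right) \left(- \frac{1}{212518}\right) = \left(-362823\right) \frac{1}{329} - - \frac{277353}{212518} = - \frac{362823}{329} + \frac{277353}{212518} = - \frac{77015169177}{69918422}$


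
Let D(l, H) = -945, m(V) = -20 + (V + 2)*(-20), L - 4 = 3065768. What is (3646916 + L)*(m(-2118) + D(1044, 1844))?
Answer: 277603212240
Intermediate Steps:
L = 3065772 (L = 4 + 3065768 = 3065772)
m(V) = -60 - 20*V (m(V) = -20 + (2 + V)*(-20) = -20 + (-40 - 20*V) = -60 - 20*V)
(3646916 + L)*(m(-2118) + D(1044, 1844)) = (3646916 + 3065772)*((-60 - 20*(-2118)) - 945) = 6712688*((-60 + 42360) - 945) = 6712688*(42300 - 945) = 6712688*41355 = 277603212240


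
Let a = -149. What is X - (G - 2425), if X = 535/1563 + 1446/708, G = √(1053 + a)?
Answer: 447692263/184434 - 2*√226 ≈ 2397.3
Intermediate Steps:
G = 2*√226 (G = √(1053 - 149) = √904 = 2*√226 ≈ 30.067)
X = 439813/184434 (X = 535*(1/1563) + 1446*(1/708) = 535/1563 + 241/118 = 439813/184434 ≈ 2.3847)
X - (G - 2425) = 439813/184434 - (2*√226 - 2425) = 439813/184434 - (-2425 + 2*√226) = 439813/184434 + (2425 - 2*√226) = 447692263/184434 - 2*√226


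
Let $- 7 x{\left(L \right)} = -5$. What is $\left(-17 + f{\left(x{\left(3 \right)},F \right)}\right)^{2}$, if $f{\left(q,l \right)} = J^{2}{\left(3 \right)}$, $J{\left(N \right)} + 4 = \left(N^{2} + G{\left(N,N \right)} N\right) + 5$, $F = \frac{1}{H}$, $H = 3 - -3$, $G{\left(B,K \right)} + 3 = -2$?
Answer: $64$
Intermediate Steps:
$G{\left(B,K \right)} = -5$ ($G{\left(B,K \right)} = -3 - 2 = -5$)
$H = 6$ ($H = 3 + 3 = 6$)
$x{\left(L \right)} = \frac{5}{7}$ ($x{\left(L \right)} = \left(- \frac{1}{7}\right) \left(-5\right) = \frac{5}{7}$)
$F = \frac{1}{6} \approx 0.16667$
$J{\left(N \right)} = 1 + N^{2} - 5 N$ ($J{\left(N \right)} = -4 + \left(\left(N^{2} - 5 N\right) + 5\right) = -4 + \left(5 + N^{2} - 5 N\right) = 1 + N^{2} - 5 N$)
$f{\left(q,l \right)} = 25$ ($f{\left(q,l \right)} = \left(1 + 3^{2} - 15\right)^{2} = \left(1 + 9 - 15\right)^{2} = \left(-5\right)^{2} = 25$)
$\left(-17 + f{\left(x{\left(3 \right)},F \right)}\right)^{2} = \left(-17 + 25\right)^{2} = 8^{2} = 64$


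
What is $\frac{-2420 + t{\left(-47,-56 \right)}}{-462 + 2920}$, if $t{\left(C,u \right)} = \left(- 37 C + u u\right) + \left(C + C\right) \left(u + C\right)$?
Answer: $\frac{12137}{2458} \approx 4.9378$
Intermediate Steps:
$t{\left(C,u \right)} = u^{2} - 37 C + 2 C \left(C + u\right)$ ($t{\left(C,u \right)} = \left(- 37 C + u^{2}\right) + 2 C \left(C + u\right) = \left(u^{2} - 37 C\right) + 2 C \left(C + u\right) = u^{2} - 37 C + 2 C \left(C + u\right)$)
$\frac{-2420 + t{\left(-47,-56 \right)}}{-462 + 2920} = \frac{-2420 + \left(\left(-56\right)^{2} - -1739 + 2 \left(-47\right)^{2} + 2 \left(-47\right) \left(-56\right)\right)}{-462 + 2920} = \frac{-2420 + \left(3136 + 1739 + 2 \cdot 2209 + 5264\right)}{2458} = \left(-2420 + \left(3136 + 1739 + 4418 + 5264\right)\right) \frac{1}{2458} = \left(-2420 + 14557\right) \frac{1}{2458} = 12137 \cdot \frac{1}{2458} = \frac{12137}{2458}$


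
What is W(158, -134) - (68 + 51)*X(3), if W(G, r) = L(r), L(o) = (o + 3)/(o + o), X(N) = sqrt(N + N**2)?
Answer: 131/268 - 238*sqrt(3) ≈ -411.74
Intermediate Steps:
L(o) = (3 + o)/(2*o) (L(o) = (3 + o)/((2*o)) = (3 + o)*(1/(2*o)) = (3 + o)/(2*o))
W(G, r) = (3 + r)/(2*r)
W(158, -134) - (68 + 51)*X(3) = (1/2)*(3 - 134)/(-134) - (68 + 51)*sqrt(3*(1 + 3)) = (1/2)*(-1/134)*(-131) - 119*sqrt(3*4) = 131/268 - 119*sqrt(12) = 131/268 - 119*2*sqrt(3) = 131/268 - 238*sqrt(3)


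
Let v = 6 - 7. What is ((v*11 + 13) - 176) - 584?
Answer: -758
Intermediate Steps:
v = -1
((v*11 + 13) - 176) - 584 = ((-1*11 + 13) - 176) - 584 = ((-11 + 13) - 176) - 584 = (2 - 176) - 584 = -174 - 584 = -758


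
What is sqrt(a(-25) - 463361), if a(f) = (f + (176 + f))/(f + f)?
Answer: 2*I*sqrt(2896022)/5 ≈ 680.71*I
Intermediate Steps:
a(f) = (176 + 2*f)/(2*f) (a(f) = (176 + 2*f)/((2*f)) = (176 + 2*f)*(1/(2*f)) = (176 + 2*f)/(2*f))
sqrt(a(-25) - 463361) = sqrt((88 - 25)/(-25) - 463361) = sqrt(-1/25*63 - 463361) = sqrt(-63/25 - 463361) = sqrt(-11584088/25) = 2*I*sqrt(2896022)/5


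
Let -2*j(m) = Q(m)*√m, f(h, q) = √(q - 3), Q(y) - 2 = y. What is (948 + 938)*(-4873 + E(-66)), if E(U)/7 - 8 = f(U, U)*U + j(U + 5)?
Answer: -9084862 - 871332*I*√69 + 389459*I*√61 ≈ -9.0849e+6 - 4.1961e+6*I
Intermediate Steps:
Q(y) = 2 + y
f(h, q) = √(-3 + q)
j(m) = -√m*(2 + m)/2 (j(m) = -(2 + m)*√m/2 = -√m*(2 + m)/2)
E(U) = 56 + 7*U*√(-3 + U) + 7*√(5 + U)*(-7 - U)/2 (E(U) = 56 + 7*(√(-3 + U)*U + √(U + 5)*(-2 - (U + 5))/2) = 56 + 7*(U*√(-3 + U) + √(5 + U)*(-2 - (5 + U))/2) = 56 + 7*(U*√(-3 + U) + √(5 + U)*(-2 + (-5 - U))/2) = 56 + 7*(U*√(-3 + U) + √(5 + U)*(-7 - U)/2) = 56 + (7*U*√(-3 + U) + 7*√(5 + U)*(-7 - U)/2) = 56 + 7*U*√(-3 + U) + 7*√(5 + U)*(-7 - U)/2)
(948 + 938)*(-4873 + E(-66)) = (948 + 938)*(-4873 + (56 + 7*(-66)*√(-3 - 66) - 7*√(5 - 66)*(7 - 66)/2)) = 1886*(-4873 + (56 + 7*(-66)*√(-69) - 7/2*√(-61)*(-59))) = 1886*(-4873 + (56 + 7*(-66)*(I*√69) - 7/2*I*√61*(-59))) = 1886*(-4873 + (56 - 462*I*√69 + 413*I*√61/2)) = 1886*(-4817 - 462*I*√69 + 413*I*√61/2) = -9084862 - 871332*I*√69 + 389459*I*√61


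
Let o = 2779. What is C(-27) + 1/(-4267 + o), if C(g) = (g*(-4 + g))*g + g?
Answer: -33667489/1488 ≈ -22626.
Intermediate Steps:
C(g) = g + g**2*(-4 + g) (C(g) = g**2*(-4 + g) + g = g + g**2*(-4 + g))
C(-27) + 1/(-4267 + o) = -27*(1 + (-27)**2 - 4*(-27)) + 1/(-4267 + 2779) = -27*(1 + 729 + 108) + 1/(-1488) = -27*838 - 1/1488 = -22626 - 1/1488 = -33667489/1488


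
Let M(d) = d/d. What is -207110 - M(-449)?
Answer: -207111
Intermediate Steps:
M(d) = 1
-207110 - M(-449) = -207110 - 1*1 = -207110 - 1 = -207111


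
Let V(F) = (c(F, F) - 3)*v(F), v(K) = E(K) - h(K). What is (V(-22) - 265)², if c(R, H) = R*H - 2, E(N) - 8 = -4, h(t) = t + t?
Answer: 516516529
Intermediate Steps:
h(t) = 2*t
E(N) = 4 (E(N) = 8 - 4 = 4)
c(R, H) = -2 + H*R (c(R, H) = H*R - 2 = -2 + H*R)
v(K) = 4 - 2*K
V(F) = (-5 + F²)*(4 - 2*F) (V(F) = ((-2 + F*F) - 3)*(4 - 2*F) = ((-2 + F²) - 3)*(4 - 2*F) = (-5 + F²)*(4 - 2*F))
(V(-22) - 265)² = (-2*(-5 + (-22)²)*(-2 - 22) - 265)² = (-2*(-5 + 484)*(-24) - 265)² = (-2*479*(-24) - 265)² = (22992 - 265)² = 22727² = 516516529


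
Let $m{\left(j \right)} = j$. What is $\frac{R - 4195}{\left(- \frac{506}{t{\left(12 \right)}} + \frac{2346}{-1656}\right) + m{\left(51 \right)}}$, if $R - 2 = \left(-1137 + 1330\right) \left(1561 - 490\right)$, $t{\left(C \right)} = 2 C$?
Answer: $\frac{405020}{57} \approx 7105.6$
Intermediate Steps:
$R = 206705$ ($R = 2 + \left(-1137 + 1330\right) \left(1561 - 490\right) = 2 + 193 \cdot 1071 = 2 + 206703 = 206705$)
$\frac{R - 4195}{\left(- \frac{506}{t{\left(12 \right)}} + \frac{2346}{-1656}\right) + m{\left(51 \right)}} = \frac{206705 - 4195}{\left(- \frac{506}{2 \cdot 12} + \frac{2346}{-1656}\right) + 51} = \frac{202510}{\left(- \frac{506}{24} + 2346 \left(- \frac{1}{1656}\right)\right) + 51} = \frac{202510}{\left(\left(-506\right) \frac{1}{24} - \frac{17}{12}\right) + 51} = \frac{202510}{\left(- \frac{253}{12} - \frac{17}{12}\right) + 51} = \frac{202510}{- \frac{45}{2} + 51} = \frac{202510}{\frac{57}{2}} = 202510 \cdot \frac{2}{57} = \frac{405020}{57}$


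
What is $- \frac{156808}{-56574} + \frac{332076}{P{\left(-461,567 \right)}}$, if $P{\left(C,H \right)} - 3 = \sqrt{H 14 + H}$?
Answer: $- \frac{764282807}{6675732} + \frac{83019 \sqrt{105}}{236} \approx 3490.1$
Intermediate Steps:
$P{\left(C,H \right)} = 3 + \sqrt{15} \sqrt{H}$ ($P{\left(C,H \right)} = 3 + \sqrt{H 14 + H} = 3 + \sqrt{14 H + H} = 3 + \sqrt{15 H} = 3 + \sqrt{15} \sqrt{H}$)
$- \frac{156808}{-56574} + \frac{332076}{P{\left(-461,567 \right)}} = - \frac{156808}{-56574} + \frac{332076}{3 + \sqrt{15} \sqrt{567}} = \left(-156808\right) \left(- \frac{1}{56574}\right) + \frac{332076}{3 + \sqrt{15} \cdot 9 \sqrt{7}} = \frac{78404}{28287} + \frac{332076}{3 + 9 \sqrt{105}}$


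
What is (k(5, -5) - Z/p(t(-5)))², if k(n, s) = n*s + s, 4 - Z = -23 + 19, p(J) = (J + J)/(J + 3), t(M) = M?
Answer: 24964/25 ≈ 998.56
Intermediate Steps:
p(J) = 2*J/(3 + J) (p(J) = (2*J)/(3 + J) = 2*J/(3 + J))
Z = 8 (Z = 4 - (-23 + 19) = 4 - 1*(-4) = 4 + 4 = 8)
k(n, s) = s + n*s
(k(5, -5) - Z/p(t(-5)))² = (-5*(1 + 5) - 8/(2*(-5)/(3 - 5)))² = (-5*6 - 8/(2*(-5)/(-2)))² = (-30 - 8/(2*(-5)*(-½)))² = (-30 - 8/5)² = (-158/5)² = 24964/25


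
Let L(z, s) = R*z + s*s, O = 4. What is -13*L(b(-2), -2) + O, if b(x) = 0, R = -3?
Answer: -48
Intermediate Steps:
L(z, s) = s² - 3*z (L(z, s) = -3*z + s*s = -3*z + s² = s² - 3*z)
-13*L(b(-2), -2) + O = -13*((-2)² - 3*0) + 4 = -13*(4 + 0) + 4 = -13*4 + 4 = -52 + 4 = -48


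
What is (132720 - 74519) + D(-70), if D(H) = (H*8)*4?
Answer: 55961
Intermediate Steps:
D(H) = 32*H (D(H) = (8*H)*4 = 32*H)
(132720 - 74519) + D(-70) = (132720 - 74519) + 32*(-70) = 58201 - 2240 = 55961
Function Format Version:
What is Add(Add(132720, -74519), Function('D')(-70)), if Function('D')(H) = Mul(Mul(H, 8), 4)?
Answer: 55961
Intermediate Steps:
Function('D')(H) = Mul(32, H) (Function('D')(H) = Mul(Mul(8, H), 4) = Mul(32, H))
Add(Add(132720, -74519), Function('D')(-70)) = Add(Add(132720, -74519), Mul(32, -70)) = Add(58201, -2240) = 55961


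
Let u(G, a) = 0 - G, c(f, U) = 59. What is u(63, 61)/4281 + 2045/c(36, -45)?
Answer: 2916976/84193 ≈ 34.646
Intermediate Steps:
u(G, a) = -G
u(63, 61)/4281 + 2045/c(36, -45) = -1*63/4281 + 2045/59 = -63*1/4281 + 2045*(1/59) = -21/1427 + 2045/59 = 2916976/84193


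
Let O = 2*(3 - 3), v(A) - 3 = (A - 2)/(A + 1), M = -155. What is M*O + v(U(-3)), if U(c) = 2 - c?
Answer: 7/2 ≈ 3.5000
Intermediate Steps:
v(A) = 3 + (-2 + A)/(1 + A) (v(A) = 3 + (A - 2)/(A + 1) = 3 + (-2 + A)/(1 + A))
O = 0 (O = 2*0 = 0)
M*O + v(U(-3)) = -155*0 + (1 + 4*(2 - 1*(-3)))/(1 + (2 - 1*(-3))) = 0 + (1 + 4*(2 + 3))/(1 + (2 + 3)) = 0 + (1 + 4*5)/(1 + 5) = 0 + (1 + 20)/6 = 0 + (⅙)*21 = 0 + 7/2 = 7/2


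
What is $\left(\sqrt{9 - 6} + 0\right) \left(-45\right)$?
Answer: $- 45 \sqrt{3} \approx -77.942$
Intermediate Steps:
$\left(\sqrt{9 - 6} + 0\right) \left(-45\right) = \left(\sqrt{3} + 0\right) \left(-45\right) = \sqrt{3} \left(-45\right) = - 45 \sqrt{3}$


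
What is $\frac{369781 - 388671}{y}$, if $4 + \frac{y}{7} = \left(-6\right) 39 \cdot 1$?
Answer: $\frac{9445}{833} \approx 11.339$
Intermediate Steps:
$y = -1666$ ($y = -28 + 7 \left(-6\right) 39 \cdot 1 = -28 + 7 \left(\left(-234\right) 1\right) = -28 + 7 \left(-234\right) = -28 - 1638 = -1666$)
$\frac{369781 - 388671}{y} = \frac{369781 - 388671}{-1666} = \left(369781 - 388671\right) \left(- \frac{1}{1666}\right) = \left(-18890\right) \left(- \frac{1}{1666}\right) = \frac{9445}{833}$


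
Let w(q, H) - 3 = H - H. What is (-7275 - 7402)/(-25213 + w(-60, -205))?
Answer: 14677/25210 ≈ 0.58219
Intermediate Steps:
w(q, H) = 3 (w(q, H) = 3 + (H - H) = 3 + 0 = 3)
(-7275 - 7402)/(-25213 + w(-60, -205)) = (-7275 - 7402)/(-25213 + 3) = -14677/(-25210) = -14677*(-1/25210) = 14677/25210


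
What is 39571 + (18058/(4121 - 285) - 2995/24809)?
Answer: 1883151345053/47583662 ≈ 39576.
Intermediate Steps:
39571 + (18058/(4121 - 285) - 2995/24809) = 39571 + (18058/3836 - 2995*1/24809) = 39571 + (18058*(1/3836) - 2995/24809) = 39571 + (9029/1918 - 2995/24809) = 39571 + 218256051/47583662 = 1883151345053/47583662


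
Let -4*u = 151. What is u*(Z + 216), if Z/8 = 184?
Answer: -63722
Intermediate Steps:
u = -151/4 (u = -¼*151 = -151/4 ≈ -37.750)
Z = 1472 (Z = 8*184 = 1472)
u*(Z + 216) = -151*(1472 + 216)/4 = -151/4*1688 = -63722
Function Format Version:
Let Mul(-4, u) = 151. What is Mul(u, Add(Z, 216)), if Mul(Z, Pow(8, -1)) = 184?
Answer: -63722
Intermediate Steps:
u = Rational(-151, 4) (u = Mul(Rational(-1, 4), 151) = Rational(-151, 4) ≈ -37.750)
Z = 1472 (Z = Mul(8, 184) = 1472)
Mul(u, Add(Z, 216)) = Mul(Rational(-151, 4), Add(1472, 216)) = Mul(Rational(-151, 4), 1688) = -63722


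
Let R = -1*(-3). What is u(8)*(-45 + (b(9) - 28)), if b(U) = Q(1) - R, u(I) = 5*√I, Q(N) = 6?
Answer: -700*√2 ≈ -989.95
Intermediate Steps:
R = 3
b(U) = 3 (b(U) = 6 - 1*3 = 6 - 3 = 3)
u(8)*(-45 + (b(9) - 28)) = (5*√8)*(-45 + (3 - 28)) = (5*(2*√2))*(-45 - 25) = (10*√2)*(-70) = -700*√2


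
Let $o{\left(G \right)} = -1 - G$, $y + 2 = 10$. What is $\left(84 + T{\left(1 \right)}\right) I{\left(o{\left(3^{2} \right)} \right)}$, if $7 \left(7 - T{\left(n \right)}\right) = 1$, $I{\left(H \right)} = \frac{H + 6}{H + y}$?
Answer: $\frac{1272}{7} \approx 181.71$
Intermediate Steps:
$y = 8$ ($y = -2 + 10 = 8$)
$I{\left(H \right)} = \frac{6 + H}{8 + H}$ ($I{\left(H \right)} = \frac{H + 6}{H + 8} = \frac{6 + H}{8 + H}$)
$T{\left(n \right)} = \frac{48}{7}$ ($T{\left(n \right)} = 7 - \frac{1}{7} = \frac{48}{7}$)
$\left(84 + T{\left(1 \right)}\right) I{\left(o{\left(3^{2} \right)} \right)} = \left(84 + \frac{48}{7}\right) \frac{6 - 10}{8 - 10} = \frac{636 \frac{6 - 10}{8 - 10}}{7} = \frac{636 \frac{1}{-2} \left(-4\right)}{7} = \frac{636 \left(\left(- \frac{1}{2}\right) \left(-4\right)\right)}{7} = \frac{636}{7} \cdot 2 = \frac{1272}{7}$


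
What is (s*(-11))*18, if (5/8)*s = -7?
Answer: 11088/5 ≈ 2217.6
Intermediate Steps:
s = -56/5 (s = (8/5)*(-7) = -56/5 ≈ -11.200)
(s*(-11))*18 = -56/5*(-11)*18 = (616/5)*18 = 11088/5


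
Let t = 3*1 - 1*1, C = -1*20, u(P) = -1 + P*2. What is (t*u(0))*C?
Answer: 40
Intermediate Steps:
u(P) = -1 + 2*P
C = -20
t = 2 (t = 3 - 1 = 2)
(t*u(0))*C = (2*(-1 + 2*0))*(-20) = (2*(-1 + 0))*(-20) = (2*(-1))*(-20) = -2*(-20) = 40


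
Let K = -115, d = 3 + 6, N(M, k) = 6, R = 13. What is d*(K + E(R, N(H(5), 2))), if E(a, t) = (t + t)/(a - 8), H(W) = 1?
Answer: -5067/5 ≈ -1013.4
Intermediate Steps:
E(a, t) = 2*t/(-8 + a) (E(a, t) = (2*t)/(-8 + a) = 2*t/(-8 + a))
d = 9
d*(K + E(R, N(H(5), 2))) = 9*(-115 + 2*6/(-8 + 13)) = 9*(-115 + 2*6/5) = 9*(-115 + 2*6*(⅕)) = 9*(-115 + 12/5) = 9*(-563/5) = -5067/5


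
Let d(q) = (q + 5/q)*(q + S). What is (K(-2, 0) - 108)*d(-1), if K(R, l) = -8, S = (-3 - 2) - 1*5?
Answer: -7656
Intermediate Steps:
S = -10 (S = -5 - 5 = -10)
d(q) = (-10 + q)*(q + 5/q) (d(q) = (q + 5/q)*(q - 10) = (q + 5/q)*(-10 + q) = (-10 + q)*(q + 5/q))
(K(-2, 0) - 108)*d(-1) = (-8 - 108)*(5 + (-1)² - 50/(-1) - 10*(-1)) = -116*(5 + 1 - 50*(-1) + 10) = -116*(5 + 1 + 50 + 10) = -116*66 = -7656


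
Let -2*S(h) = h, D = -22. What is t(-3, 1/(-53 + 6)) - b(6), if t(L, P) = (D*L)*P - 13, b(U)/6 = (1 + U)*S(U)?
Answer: 5245/47 ≈ 111.60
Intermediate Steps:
S(h) = -h/2
b(U) = -3*U*(1 + U) (b(U) = 6*((1 + U)*(-U/2)) = 6*(-U*(1 + U)/2) = -3*U*(1 + U))
t(L, P) = -13 - 22*L*P (t(L, P) = (-22*L)*P - 13 = -22*L*P - 13 = -13 - 22*L*P)
t(-3, 1/(-53 + 6)) - b(6) = (-13 - 22*(-3)/(-53 + 6)) - (-3)*6*(1 + 6) = (-13 - 22*(-3)/(-47)) - (-3)*6*7 = (-13 - 22*(-3)*(-1/47)) - 1*(-126) = (-13 - 66/47) + 126 = -677/47 + 126 = 5245/47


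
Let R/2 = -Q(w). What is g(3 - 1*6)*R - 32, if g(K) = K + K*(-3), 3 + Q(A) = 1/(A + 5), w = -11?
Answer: 6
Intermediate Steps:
Q(A) = -3 + 1/(5 + A) (Q(A) = -3 + 1/(A + 5) = -3 + 1/(5 + A))
g(K) = -2*K (g(K) = K - 3*K = -2*K)
R = 19/3 (R = 2*(-(-14 - 3*(-11))/(5 - 11)) = 2*(-(-14 + 33)/(-6)) = 2*(-(-1)*19/6) = 2*(-1*(-19/6)) = 2*(19/6) = 19/3 ≈ 6.3333)
g(3 - 1*6)*R - 32 = -2*(3 - 1*6)*(19/3) - 32 = -2*(3 - 6)*(19/3) - 32 = -2*(-3)*(19/3) - 32 = 6*(19/3) - 32 = 38 - 32 = 6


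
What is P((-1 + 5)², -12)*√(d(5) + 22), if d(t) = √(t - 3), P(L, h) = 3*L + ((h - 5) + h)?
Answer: 19*√(22 + √2) ≈ 91.938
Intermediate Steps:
P(L, h) = -5 + 2*h + 3*L (P(L, h) = 3*L + ((-5 + h) + h) = 3*L + (-5 + 2*h) = -5 + 2*h + 3*L)
d(t) = √(-3 + t)
P((-1 + 5)², -12)*√(d(5) + 22) = (-5 + 2*(-12) + 3*(-1 + 5)²)*√(√(-3 + 5) + 22) = (-5 - 24 + 3*4²)*√(√2 + 22) = (-5 - 24 + 3*16)*√(22 + √2) = (-5 - 24 + 48)*√(22 + √2) = 19*√(22 + √2)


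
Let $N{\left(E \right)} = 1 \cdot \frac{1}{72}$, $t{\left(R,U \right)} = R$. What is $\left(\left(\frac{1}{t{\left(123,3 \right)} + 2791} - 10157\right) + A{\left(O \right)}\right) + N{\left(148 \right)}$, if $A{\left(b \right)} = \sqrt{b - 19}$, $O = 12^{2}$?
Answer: $- \frac{1065508435}{104904} + 5 \sqrt{5} \approx -10146.0$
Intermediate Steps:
$N{\left(E \right)} = \frac{1}{72}$ ($N{\left(E \right)} = 1 \cdot \frac{1}{72} = \frac{1}{72}$)
$O = 144$
$A{\left(b \right)} = \sqrt{-19 + b}$
$\left(\left(\frac{1}{t{\left(123,3 \right)} + 2791} - 10157\right) + A{\left(O \right)}\right) + N{\left(148 \right)} = \left(\left(\frac{1}{123 + 2791} - 10157\right) + \sqrt{-19 + 144}\right) + \frac{1}{72} = \left(\left(\frac{1}{2914} - 10157\right) + \sqrt{125}\right) + \frac{1}{72} = \left(\left(\frac{1}{2914} - 10157\right) + 5 \sqrt{5}\right) + \frac{1}{72} = \left(- \frac{29597497}{2914} + 5 \sqrt{5}\right) + \frac{1}{72} = - \frac{1065508435}{104904} + 5 \sqrt{5}$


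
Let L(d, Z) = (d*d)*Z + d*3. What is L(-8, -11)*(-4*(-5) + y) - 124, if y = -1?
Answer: -13956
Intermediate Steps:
L(d, Z) = 3*d + Z*d² (L(d, Z) = d²*Z + 3*d = Z*d² + 3*d = 3*d + Z*d²)
L(-8, -11)*(-4*(-5) + y) - 124 = (-8*(3 - 11*(-8)))*(-4*(-5) - 1) - 124 = (-8*(3 + 88))*(20 - 1) - 124 = -8*91*19 - 124 = -728*19 - 124 = -13832 - 124 = -13956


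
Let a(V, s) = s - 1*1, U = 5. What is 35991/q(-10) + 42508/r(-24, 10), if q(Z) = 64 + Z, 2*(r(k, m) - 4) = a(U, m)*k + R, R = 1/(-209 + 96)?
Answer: 12118549/47010 ≈ 257.79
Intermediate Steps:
a(V, s) = -1 + s (a(V, s) = s - 1 = -1 + s)
R = -1/113 (R = 1/(-113) = -1/113 ≈ -0.0088496)
r(k, m) = 903/226 + k*(-1 + m)/2 (r(k, m) = 4 + ((-1 + m)*k - 1/113)/2 = 4 + (k*(-1 + m) - 1/113)/2 = 4 + (-1/113 + k*(-1 + m))/2 = 4 + (-1/226 + k*(-1 + m)/2) = 903/226 + k*(-1 + m)/2)
35991/q(-10) + 42508/r(-24, 10) = 35991/(64 - 10) + 42508/(903/226 + (½)*(-24)*(-1 + 10)) = 35991/54 + 42508/(903/226 + (½)*(-24)*9) = 35991*(1/54) + 42508/(903/226 - 108) = 1333/2 + 42508/(-23505/226) = 1333/2 + 42508*(-226/23505) = 1333/2 - 9606808/23505 = 12118549/47010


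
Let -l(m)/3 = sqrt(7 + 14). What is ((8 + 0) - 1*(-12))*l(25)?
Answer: -60*sqrt(21) ≈ -274.95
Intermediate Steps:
l(m) = -3*sqrt(21) (l(m) = -3*sqrt(7 + 14) = -3*sqrt(21))
((8 + 0) - 1*(-12))*l(25) = ((8 + 0) - 1*(-12))*(-3*sqrt(21)) = (8 + 12)*(-3*sqrt(21)) = 20*(-3*sqrt(21)) = -60*sqrt(21)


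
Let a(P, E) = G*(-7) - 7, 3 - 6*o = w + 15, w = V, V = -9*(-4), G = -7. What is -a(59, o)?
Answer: -42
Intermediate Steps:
V = 36
w = 36
o = -8 (o = ½ - (36 + 15)/6 = ½ - ⅙*51 = ½ - 17/2 = -8)
a(P, E) = 42 (a(P, E) = -7*(-7) - 7 = 49 - 7 = 42)
-a(59, o) = -1*42 = -42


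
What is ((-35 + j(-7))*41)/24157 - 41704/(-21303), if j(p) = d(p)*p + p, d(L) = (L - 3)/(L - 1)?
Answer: 18977681/10140228 ≈ 1.8715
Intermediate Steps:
d(L) = (-3 + L)/(-1 + L)
j(p) = p + p*(-3 + p)/(-1 + p) (j(p) = ((-3 + p)/(-1 + p))*p + p = p*(-3 + p)/(-1 + p) + p = p + p*(-3 + p)/(-1 + p))
((-35 + j(-7))*41)/24157 - 41704/(-21303) = ((-35 + 2*(-7)*(-2 - 7)/(-1 - 7))*41)/24157 - 41704/(-21303) = ((-35 + 2*(-7)*(-9)/(-8))*41)*(1/24157) - 41704*(-1/21303) = ((-35 + 2*(-7)*(-1/8)*(-9))*41)*(1/24157) + 41704/21303 = ((-35 - 63/4)*41)*(1/24157) + 41704/21303 = -203/4*41*(1/24157) + 41704/21303 = -8323/4*1/24157 + 41704/21303 = -41/476 + 41704/21303 = 18977681/10140228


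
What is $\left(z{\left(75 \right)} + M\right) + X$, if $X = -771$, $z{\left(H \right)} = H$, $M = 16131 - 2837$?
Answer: $12598$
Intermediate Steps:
$M = 13294$ ($M = 16131 - 2837 = 13294$)
$\left(z{\left(75 \right)} + M\right) + X = \left(75 + 13294\right) - 771 = 13369 - 771 = 12598$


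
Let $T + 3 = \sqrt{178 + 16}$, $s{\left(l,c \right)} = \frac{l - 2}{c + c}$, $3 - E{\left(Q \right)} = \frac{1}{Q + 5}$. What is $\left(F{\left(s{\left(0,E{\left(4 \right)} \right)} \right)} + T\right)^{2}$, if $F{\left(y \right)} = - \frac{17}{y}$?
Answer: $\frac{187939}{81} + \frac{830 \sqrt{194}}{9} \approx 3604.7$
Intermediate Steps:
$E{\left(Q \right)} = 3 - \frac{1}{5 + Q}$ ($E{\left(Q \right)} = 3 - \frac{1}{Q + 5} = 3 - \frac{1}{5 + Q}$)
$s{\left(l,c \right)} = \frac{-2 + l}{2 c}$
$T = -3 + \sqrt{194}$ ($T = -3 + \sqrt{178 + 16} = -3 + \sqrt{194} \approx 10.928$)
$\left(F{\left(s{\left(0,E{\left(4 \right)} \right)} \right)} + T\right)^{2} = \left(- \frac{17}{\frac{1}{2} \frac{1}{\frac{1}{5 + 4} \left(14 + 3 \cdot 4\right)} \left(-2 + 0\right)} - \left(3 - \sqrt{194}\right)\right)^{2} = \left(- \frac{17}{\frac{1}{2} \frac{1}{\frac{1}{9} \left(14 + 12\right)} \left(-2\right)} - \left(3 - \sqrt{194}\right)\right)^{2} = \left(- \frac{17}{\frac{1}{2} \frac{1}{\frac{1}{9} \cdot 26} \left(-2\right)} - \left(3 - \sqrt{194}\right)\right)^{2} = \left(- \frac{17}{\frac{1}{2} \frac{1}{\frac{26}{9}} \left(-2\right)} - \left(3 - \sqrt{194}\right)\right)^{2} = \left(- \frac{17}{\frac{1}{2} \cdot \frac{9}{26} \left(-2\right)} - \left(3 - \sqrt{194}\right)\right)^{2} = \left(- \frac{17}{- \frac{9}{26}} - \left(3 - \sqrt{194}\right)\right)^{2} = \left(\left(-17\right) \left(- \frac{26}{9}\right) - \left(3 - \sqrt{194}\right)\right)^{2} = \left(\frac{442}{9} - \left(3 - \sqrt{194}\right)\right)^{2} = \left(\frac{415}{9} + \sqrt{194}\right)^{2}$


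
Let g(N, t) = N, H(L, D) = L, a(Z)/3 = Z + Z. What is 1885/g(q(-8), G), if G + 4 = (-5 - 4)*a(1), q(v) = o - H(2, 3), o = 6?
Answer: 1885/4 ≈ 471.25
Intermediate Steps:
a(Z) = 6*Z (a(Z) = 3*(Z + Z) = 3*(2*Z) = 6*Z)
q(v) = 4 (q(v) = 6 - 1*2 = 6 - 2 = 4)
G = -58 (G = -4 + (-5 - 4)*(6*1) = -4 - 9*6 = -4 - 54 = -58)
1885/g(q(-8), G) = 1885/4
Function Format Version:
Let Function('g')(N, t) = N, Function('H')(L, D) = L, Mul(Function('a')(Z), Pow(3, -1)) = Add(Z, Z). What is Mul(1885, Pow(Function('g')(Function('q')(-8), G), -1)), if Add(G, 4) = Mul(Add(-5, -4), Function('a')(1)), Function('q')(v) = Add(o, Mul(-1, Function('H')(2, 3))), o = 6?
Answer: Rational(1885, 4) ≈ 471.25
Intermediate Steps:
Function('a')(Z) = Mul(6, Z) (Function('a')(Z) = Mul(3, Add(Z, Z)) = Mul(3, Mul(2, Z)) = Mul(6, Z))
Function('q')(v) = 4 (Function('q')(v) = Add(6, Mul(-1, 2)) = Add(6, -2) = 4)
G = -58 (G = Add(-4, Mul(Add(-5, -4), Mul(6, 1))) = Add(-4, Mul(-9, 6)) = Add(-4, -54) = -58)
Mul(1885, Pow(Function('g')(Function('q')(-8), G), -1)) = Mul(1885, Pow(4, -1)) = Mul(1885, Rational(1, 4)) = Rational(1885, 4)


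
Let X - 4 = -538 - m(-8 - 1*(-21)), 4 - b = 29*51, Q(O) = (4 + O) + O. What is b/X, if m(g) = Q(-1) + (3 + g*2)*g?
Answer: 1475/913 ≈ 1.6156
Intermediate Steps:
Q(O) = 4 + 2*O
b = -1475 (b = 4 - 29*51 = 4 - 1*1479 = 4 - 1479 = -1475)
m(g) = 2 + g*(3 + 2*g) (m(g) = (4 + 2*(-1)) + (3 + g*2)*g = (4 - 2) + (3 + 2*g)*g = 2 + g*(3 + 2*g))
X = -913 (X = 4 + (-538 - (2 + 2*(-8 - 1*(-21))² + 3*(-8 - 1*(-21)))) = 4 + (-538 - (2 + 2*(-8 + 21)² + 3*(-8 + 21))) = 4 + (-538 - (2 + 2*13² + 3*13)) = 4 + (-538 - (2 + 2*169 + 39)) = 4 + (-538 - (2 + 338 + 39)) = 4 + (-538 - 1*379) = 4 + (-538 - 379) = 4 - 917 = -913)
b/X = -1475/(-913) = -1475*(-1/913) = 1475/913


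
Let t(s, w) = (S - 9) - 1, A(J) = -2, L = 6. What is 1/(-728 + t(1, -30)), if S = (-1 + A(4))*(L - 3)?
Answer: -1/747 ≈ -0.0013387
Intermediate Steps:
S = -9 (S = (-1 - 2)*(6 - 3) = -3*3 = -9)
t(s, w) = -19 (t(s, w) = (-9 - 9) - 1 = -18 - 1 = -19)
1/(-728 + t(1, -30)) = 1/(-728 - 19) = 1/(-747) = -1/747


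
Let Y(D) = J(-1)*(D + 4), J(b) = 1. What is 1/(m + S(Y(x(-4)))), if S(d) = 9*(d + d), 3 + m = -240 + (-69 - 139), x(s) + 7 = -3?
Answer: -1/559 ≈ -0.0017889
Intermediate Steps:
x(s) = -10 (x(s) = -7 - 3 = -10)
Y(D) = 4 + D (Y(D) = 1*(D + 4) = 1*(4 + D) = 4 + D)
m = -451 (m = -3 + (-240 + (-69 - 139)) = -3 + (-240 - 208) = -3 - 448 = -451)
S(d) = 18*d (S(d) = 9*(2*d) = 18*d)
1/(m + S(Y(x(-4)))) = 1/(-451 + 18*(4 - 10)) = 1/(-451 + 18*(-6)) = 1/(-451 - 108) = 1/(-559) = -1/559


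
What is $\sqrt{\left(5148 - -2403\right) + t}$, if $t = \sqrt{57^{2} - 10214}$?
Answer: $\sqrt{7551 + i \sqrt{6965}} \approx 86.898 + 0.4802 i$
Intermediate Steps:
$t = i \sqrt{6965}$ ($t = \sqrt{3249 - 10214} = \sqrt{-6965} = i \sqrt{6965} \approx 83.457 i$)
$\sqrt{\left(5148 - -2403\right) + t} = \sqrt{\left(5148 - -2403\right) + i \sqrt{6965}} = \sqrt{\left(5148 + 2403\right) + i \sqrt{6965}} = \sqrt{7551 + i \sqrt{6965}}$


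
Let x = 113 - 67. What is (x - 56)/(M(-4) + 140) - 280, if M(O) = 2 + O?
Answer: -19325/69 ≈ -280.07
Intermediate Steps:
x = 46
(x - 56)/(M(-4) + 140) - 280 = (46 - 56)/((2 - 4) + 140) - 280 = -10/(-2 + 140) - 280 = -10/138 - 280 = -10*1/138 - 280 = -5/69 - 280 = -19325/69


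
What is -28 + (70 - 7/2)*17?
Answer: 2205/2 ≈ 1102.5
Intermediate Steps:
-28 + (70 - 7/2)*17 = -28 + (133/2)*17 = -28 + 2261/2 = 2205/2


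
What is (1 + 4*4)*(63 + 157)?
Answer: 3740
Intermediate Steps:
(1 + 4*4)*(63 + 157) = (1 + 16)*220 = 17*220 = 3740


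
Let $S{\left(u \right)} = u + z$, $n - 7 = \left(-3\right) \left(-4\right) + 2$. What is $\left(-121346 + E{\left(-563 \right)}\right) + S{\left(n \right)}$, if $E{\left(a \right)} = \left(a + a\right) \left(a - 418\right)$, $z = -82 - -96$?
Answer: $983295$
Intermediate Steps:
$z = 14$ ($z = -82 + 96 = 14$)
$E{\left(a \right)} = 2 a \left(-418 + a\right)$
$n = 21$ ($n = 7 + \left(\left(-3\right) \left(-4\right) + 2\right) = 7 + \left(12 + 2\right) = 7 + 14 = 21$)
$S{\left(u \right)} = 14 + u$ ($S{\left(u \right)} = u + 14 = 14 + u$)
$\left(-121346 + E{\left(-563 \right)}\right) + S{\left(n \right)} = \left(-121346 + 2 \left(-563\right) \left(-418 - 563\right)\right) + \left(14 + 21\right) = \left(-121346 + 2 \left(-563\right) \left(-981\right)\right) + 35 = \left(-121346 + 1104606\right) + 35 = 983260 + 35 = 983295$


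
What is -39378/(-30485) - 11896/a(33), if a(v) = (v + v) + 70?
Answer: -44661769/518245 ≈ -86.179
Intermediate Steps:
a(v) = 70 + 2*v (a(v) = 2*v + 70 = 70 + 2*v)
-39378/(-30485) - 11896/a(33) = -39378/(-30485) - 11896/(70 + 2*33) = -39378*(-1/30485) - 11896/(70 + 66) = 39378/30485 - 11896/136 = 39378/30485 - 11896*1/136 = 39378/30485 - 1487/17 = -44661769/518245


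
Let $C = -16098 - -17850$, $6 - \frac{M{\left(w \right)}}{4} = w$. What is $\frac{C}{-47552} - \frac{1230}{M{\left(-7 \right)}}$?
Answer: $- \frac{1830627}{77272} \approx -23.691$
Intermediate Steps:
$M{\left(w \right)} = 24 - 4 w$
$C = 1752$ ($C = -16098 + 17850 = 1752$)
$\frac{C}{-47552} - \frac{1230}{M{\left(-7 \right)}} = \frac{1752}{-47552} - \frac{1230}{24 - -28} = 1752 \left(- \frac{1}{47552}\right) - \frac{1230}{24 + 28} = - \frac{219}{5944} - \frac{1230}{52} = - \frac{219}{5944} - \frac{615}{26} = - \frac{1830627}{77272}$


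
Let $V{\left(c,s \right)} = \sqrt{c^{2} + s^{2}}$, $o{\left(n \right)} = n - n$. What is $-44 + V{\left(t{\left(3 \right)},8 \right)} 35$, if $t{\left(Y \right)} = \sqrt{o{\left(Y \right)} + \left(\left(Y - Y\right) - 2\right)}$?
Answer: $-44 + 35 \sqrt{62} \approx 231.59$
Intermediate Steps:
$o{\left(n \right)} = 0$
$t{\left(Y \right)} = i \sqrt{2}$ ($t{\left(Y \right)} = \sqrt{0 + \left(\left(Y - Y\right) - 2\right)} = \sqrt{0 + \left(0 - 2\right)} = \sqrt{0 - 2} = \sqrt{-2} = i \sqrt{2}$)
$-44 + V{\left(t{\left(3 \right)},8 \right)} 35 = -44 + \sqrt{\left(i \sqrt{2}\right)^{2} + 8^{2}} \cdot 35 = -44 + \sqrt{-2 + 64} \cdot 35 = -44 + \sqrt{62} \cdot 35 = -44 + 35 \sqrt{62}$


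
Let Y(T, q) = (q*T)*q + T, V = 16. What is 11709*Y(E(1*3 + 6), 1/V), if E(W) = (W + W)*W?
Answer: 243746253/128 ≈ 1.9043e+6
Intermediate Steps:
E(W) = 2*W**2 (E(W) = (2*W)*W = 2*W**2)
Y(T, q) = T + T*q**2 (Y(T, q) = (T*q)*q + T = T*q**2 + T = T + T*q**2)
11709*Y(E(1*3 + 6), 1/V) = 11709*((2*(1*3 + 6)**2)*(1 + (1/16)**2)) = 11709*((2*(3 + 6)**2)*(1 + (1/16)**2)) = 11709*((2*9**2)*(1 + 1/256)) = 11709*((2*81)*(257/256)) = 11709*(162*(257/256)) = 11709*(20817/128) = 243746253/128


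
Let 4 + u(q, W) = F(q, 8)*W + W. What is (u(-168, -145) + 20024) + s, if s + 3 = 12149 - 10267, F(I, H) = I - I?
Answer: 21754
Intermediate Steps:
F(I, H) = 0
s = 1879 (s = -3 + (12149 - 10267) = -3 + 1882 = 1879)
u(q, W) = -4 + W (u(q, W) = -4 + (0*W + W) = -4 + (0 + W) = -4 + W)
(u(-168, -145) + 20024) + s = ((-4 - 145) + 20024) + 1879 = (-149 + 20024) + 1879 = 19875 + 1879 = 21754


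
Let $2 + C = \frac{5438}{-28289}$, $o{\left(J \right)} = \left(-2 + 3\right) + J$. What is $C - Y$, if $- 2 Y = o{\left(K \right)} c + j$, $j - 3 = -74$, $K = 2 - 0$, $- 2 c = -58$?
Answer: $\frac{164296}{28289} \approx 5.8078$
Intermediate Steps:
$c = 29$ ($c = \left(- \frac{1}{2}\right) \left(-58\right) = 29$)
$K = 2$ ($K = 2 + 0 = 2$)
$o{\left(J \right)} = 1 + J$
$j = -71$ ($j = 3 - 74 = -71$)
$C = - \frac{62016}{28289}$ ($C = -2 + \frac{5438}{-28289} = -2 + 5438 \left(- \frac{1}{28289}\right) = -2 - \frac{5438}{28289} = - \frac{62016}{28289} \approx -2.1922$)
$Y = -8$ ($Y = - \frac{\left(1 + 2\right) 29 - 71}{2} = - \frac{3 \cdot 29 - 71}{2} = - \frac{87 - 71}{2} = \left(- \frac{1}{2}\right) 16 = -8$)
$C - Y = - \frac{62016}{28289} - -8 = - \frac{62016}{28289} + 8 = \frac{164296}{28289}$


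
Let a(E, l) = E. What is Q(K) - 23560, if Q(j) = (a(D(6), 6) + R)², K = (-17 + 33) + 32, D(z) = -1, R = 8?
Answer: -23511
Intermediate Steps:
K = 48 (K = 16 + 32 = 48)
Q(j) = 49 (Q(j) = (-1 + 8)² = 7² = 49)
Q(K) - 23560 = 49 - 23560 = -23511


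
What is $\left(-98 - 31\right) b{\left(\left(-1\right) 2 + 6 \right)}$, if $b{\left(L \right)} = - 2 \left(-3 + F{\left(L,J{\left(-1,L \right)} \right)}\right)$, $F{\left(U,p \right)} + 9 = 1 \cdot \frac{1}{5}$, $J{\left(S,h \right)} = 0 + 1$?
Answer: $- \frac{15222}{5} \approx -3044.4$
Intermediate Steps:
$J{\left(S,h \right)} = 1$
$F{\left(U,p \right)} = - \frac{44}{5}$ ($F{\left(U,p \right)} = -9 + 1 \cdot \frac{1}{5} = -9 + \frac{1}{5} = - \frac{44}{5}$)
$b{\left(L \right)} = \frac{118}{5}$ ($b{\left(L \right)} = - 2 \left(-3 - \frac{44}{5}\right) = \left(-2\right) \left(- \frac{59}{5}\right) = \frac{118}{5}$)
$\left(-98 - 31\right) b{\left(\left(-1\right) 2 + 6 \right)} = \left(-98 - 31\right) \frac{118}{5} = \left(-129\right) \frac{118}{5} = - \frac{15222}{5}$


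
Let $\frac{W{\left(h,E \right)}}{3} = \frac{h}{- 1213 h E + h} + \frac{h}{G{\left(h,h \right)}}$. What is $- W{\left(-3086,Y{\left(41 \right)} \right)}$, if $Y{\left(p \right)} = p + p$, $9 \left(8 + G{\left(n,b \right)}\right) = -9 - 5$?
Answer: $- \frac{1381270412}{1425665} \approx -968.86$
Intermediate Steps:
$G{\left(n,b \right)} = - \frac{86}{9}$ ($G{\left(n,b \right)} = -8 + \frac{-9 - 5}{9} = -8 + \frac{1}{9} \left(-14\right) = -8 - \frac{14}{9} = - \frac{86}{9}$)
$Y{\left(p \right)} = 2 p$
$W{\left(h,E \right)} = - \frac{27 h}{86} + \frac{3 h}{h - 1213 E h}$ ($W{\left(h,E \right)} = 3 \left(\frac{h}{- 1213 h E + h} + \frac{h}{- \frac{86}{9}}\right) = 3 \left(\frac{h}{- 1213 E h + h} + h \left(- \frac{9}{86}\right)\right) = 3 \left(\frac{h}{h - 1213 E h} - \frac{9 h}{86}\right) = 3 \left(- \frac{9 h}{86} + \frac{h}{h - 1213 E h}\right) = - \frac{27 h}{86} + \frac{3 h}{h - 1213 E h}$)
$- W{\left(-3086,Y{\left(41 \right)} \right)} = - \frac{3 \left(-86 + 9 \left(-3086\right) - 10917 \cdot 2 \cdot 41 \left(-3086\right)\right)}{86 \left(-1 + 1213 \cdot 2 \cdot 41\right)} = - \frac{3 \left(-86 - 27774 - 895194 \left(-3086\right)\right)}{86 \left(-1 + 1213 \cdot 82\right)} = - \frac{3 \left(-86 - 27774 + 2762568684\right)}{86 \left(-1 + 99466\right)} = - \frac{3 \cdot 2762540824}{86 \cdot 99465} = \left(-1\right) \frac{1381270412}{1425665} = - \frac{1381270412}{1425665}$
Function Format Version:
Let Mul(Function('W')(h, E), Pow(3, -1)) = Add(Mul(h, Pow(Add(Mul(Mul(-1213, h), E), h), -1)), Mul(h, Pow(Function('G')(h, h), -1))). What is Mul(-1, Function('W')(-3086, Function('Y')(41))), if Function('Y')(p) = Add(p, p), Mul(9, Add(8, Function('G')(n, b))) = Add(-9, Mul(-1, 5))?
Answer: Rational(-1381270412, 1425665) ≈ -968.86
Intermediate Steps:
Function('G')(n, b) = Rational(-86, 9) (Function('G')(n, b) = Add(-8, Mul(Rational(1, 9), Add(-9, Mul(-1, 5)))) = Add(-8, Mul(Rational(1, 9), Add(-9, -5))) = Add(-8, Mul(Rational(1, 9), -14)) = Add(-8, Rational(-14, 9)) = Rational(-86, 9))
Function('Y')(p) = Mul(2, p)
Function('W')(h, E) = Add(Mul(Rational(-27, 86), h), Mul(3, h, Pow(Add(h, Mul(-1213, E, h)), -1))) (Function('W')(h, E) = Mul(3, Add(Mul(h, Pow(Add(Mul(Mul(-1213, h), E), h), -1)), Mul(h, Pow(Rational(-86, 9), -1)))) = Mul(3, Add(Mul(h, Pow(Add(Mul(-1213, E, h), h), -1)), Mul(h, Rational(-9, 86)))) = Mul(3, Add(Mul(h, Pow(Add(h, Mul(-1213, E, h)), -1)), Mul(Rational(-9, 86), h))) = Mul(3, Add(Mul(Rational(-9, 86), h), Mul(h, Pow(Add(h, Mul(-1213, E, h)), -1)))) = Add(Mul(Rational(-27, 86), h), Mul(3, h, Pow(Add(h, Mul(-1213, E, h)), -1))))
Mul(-1, Function('W')(-3086, Function('Y')(41))) = Mul(-1, Mul(Rational(3, 86), Pow(Add(-1, Mul(1213, Mul(2, 41))), -1), Add(-86, Mul(9, -3086), Mul(-10917, Mul(2, 41), -3086)))) = Mul(-1, Mul(Rational(3, 86), Pow(Add(-1, Mul(1213, 82)), -1), Add(-86, -27774, Mul(-10917, 82, -3086)))) = Mul(-1, Mul(Rational(3, 86), Pow(Add(-1, 99466), -1), Add(-86, -27774, 2762568684))) = Mul(-1, Mul(Rational(3, 86), Pow(99465, -1), 2762540824)) = Mul(-1, Mul(Rational(3, 86), Rational(1, 99465), 2762540824)) = Mul(-1, Rational(1381270412, 1425665)) = Rational(-1381270412, 1425665)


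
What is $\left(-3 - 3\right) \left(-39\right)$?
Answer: $234$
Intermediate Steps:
$\left(-3 - 3\right) \left(-39\right) = \left(-6\right) \left(-39\right) = 234$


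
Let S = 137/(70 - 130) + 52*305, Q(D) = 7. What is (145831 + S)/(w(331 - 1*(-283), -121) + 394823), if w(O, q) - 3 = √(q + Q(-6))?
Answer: 1915167277399/4676627111700 - 9701323*I*√114/9353254223400 ≈ 0.40952 - 1.1074e-5*I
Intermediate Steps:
w(O, q) = 3 + √(7 + q) (w(O, q) = 3 + √(q + 7) = 3 + √(7 + q))
S = 951463/60 (S = 137/(-60) + 15860 = 137*(-1/60) + 15860 = -137/60 + 15860 = 951463/60 ≈ 15858.)
(145831 + S)/(w(331 - 1*(-283), -121) + 394823) = (145831 + 951463/60)/((3 + √(7 - 121)) + 394823) = 9701323/(60*((3 + √(-114)) + 394823)) = 9701323/(60*((3 + I*√114) + 394823)) = 9701323/(60*(394826 + I*√114))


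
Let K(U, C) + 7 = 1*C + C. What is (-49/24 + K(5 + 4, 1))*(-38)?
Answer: 3211/12 ≈ 267.58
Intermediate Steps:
K(U, C) = -7 + 2*C (K(U, C) = -7 + (1*C + C) = -7 + (C + C) = -7 + 2*C)
(-49/24 + K(5 + 4, 1))*(-38) = (-49/24 + (-7 + 2*1))*(-38) = (-49*1/24 + (-7 + 2))*(-38) = (-49/24 - 5)*(-38) = -169/24*(-38) = 3211/12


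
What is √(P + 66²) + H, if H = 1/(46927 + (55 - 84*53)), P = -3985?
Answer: 1/42530 + √371 ≈ 19.261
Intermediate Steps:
H = 1/42530 (H = 1/(46927 + (55 - 4452)) = 1/(46927 - 4397) = 1/42530 ≈ 2.3513e-5)
√(P + 66²) + H = √(-3985 + 66²) + 1/42530 = √(-3985 + 4356) + 1/42530 = √371 + 1/42530 = 1/42530 + √371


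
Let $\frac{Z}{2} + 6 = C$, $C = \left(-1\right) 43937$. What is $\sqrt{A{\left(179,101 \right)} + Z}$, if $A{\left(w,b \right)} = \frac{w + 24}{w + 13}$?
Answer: $\frac{i \sqrt{50621727}}{24} \approx 296.45 i$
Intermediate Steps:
$C = -43937$
$A{\left(w,b \right)} = \frac{24 + w}{13 + w}$
$Z = -87886$ ($Z = -12 + 2 \left(-43937\right) = -12 - 87874 = -87886$)
$\sqrt{A{\left(179,101 \right)} + Z} = \sqrt{\frac{24 + 179}{13 + 179} - 87886} = \sqrt{\frac{1}{192} \cdot 203 - 87886} = \sqrt{\frac{203}{192} - 87886} = \sqrt{- \frac{16873909}{192}} = \frac{i \sqrt{50621727}}{24}$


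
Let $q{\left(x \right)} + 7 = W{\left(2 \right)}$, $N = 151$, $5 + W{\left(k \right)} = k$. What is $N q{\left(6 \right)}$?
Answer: $-1510$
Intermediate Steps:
$W{\left(k \right)} = -5 + k$
$q{\left(x \right)} = -10$ ($q{\left(x \right)} = -7 + \left(-5 + 2\right) = -7 - 3 = -10$)
$N q{\left(6 \right)} = 151 \left(-10\right) = -1510$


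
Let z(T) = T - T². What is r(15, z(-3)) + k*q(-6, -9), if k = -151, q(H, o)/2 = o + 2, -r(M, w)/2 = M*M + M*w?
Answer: 2024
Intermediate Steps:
r(M, w) = -2*M² - 2*M*w (r(M, w) = -2*(M*M + M*w) = -2*(M² + M*w) = -2*M² - 2*M*w)
q(H, o) = 4 + 2*o (q(H, o) = 2*(o + 2) = 2*(2 + o) = 4 + 2*o)
r(15, z(-3)) + k*q(-6, -9) = -2*15*(15 - 3*(1 - 1*(-3))) - 151*(4 + 2*(-9)) = -2*15*(15 - 3*(1 + 3)) - 151*(4 - 18) = -2*15*(15 - 3*4) - 151*(-14) = -2*15*(15 - 12) + 2114 = -2*15*3 + 2114 = -90 + 2114 = 2024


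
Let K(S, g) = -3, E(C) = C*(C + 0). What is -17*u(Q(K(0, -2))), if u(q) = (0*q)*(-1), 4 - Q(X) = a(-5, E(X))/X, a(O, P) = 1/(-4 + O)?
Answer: 0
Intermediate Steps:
E(C) = C² (E(C) = C*C = C²)
Q(X) = 4 + 1/(9*X) (Q(X) = 4 - 1/((-4 - 5)*X) = 4 - 1/((-9)*X) = 4 - (-1)/(9*X) = 4 + 1/(9*X))
u(q) = 0 (u(q) = 0*(-1) = 0)
-17*u(Q(K(0, -2))) = -17*0 = 0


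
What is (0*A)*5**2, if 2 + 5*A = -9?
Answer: 0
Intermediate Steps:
A = -11/5 (A = -2/5 + (1/5)*(-9) = -2/5 - 9/5 = -11/5 ≈ -2.2000)
(0*A)*5**2 = (0*(-11/5))*5**2 = 0*25 = 0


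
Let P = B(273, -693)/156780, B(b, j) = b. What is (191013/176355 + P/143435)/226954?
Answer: 2447550196613/512854647876316200 ≈ 4.7724e-6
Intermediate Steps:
P = 7/4020 (P = 273/156780 = 273*(1/156780) = 7/4020 ≈ 0.0017413)
(191013/176355 + P/143435)/226954 = (191013/176355 + (7/4020)/143435)/226954 = (191013*(1/176355) + (7/4020)*(1/143435))*(1/226954) = (63671/58785 + 7/576608700)*(1/226954) = (2447550196613/2259729495300)*(1/226954) = 2447550196613/512854647876316200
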